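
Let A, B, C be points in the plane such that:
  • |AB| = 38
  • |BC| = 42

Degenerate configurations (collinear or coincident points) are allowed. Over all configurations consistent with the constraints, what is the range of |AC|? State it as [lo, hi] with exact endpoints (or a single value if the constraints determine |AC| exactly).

|AB| ∈ {38}
|BC| ∈ {42}
|AC| ∈ [4, 80]

|AC| ∈ [4, 80]  (≈ [4.0000, 80.0000])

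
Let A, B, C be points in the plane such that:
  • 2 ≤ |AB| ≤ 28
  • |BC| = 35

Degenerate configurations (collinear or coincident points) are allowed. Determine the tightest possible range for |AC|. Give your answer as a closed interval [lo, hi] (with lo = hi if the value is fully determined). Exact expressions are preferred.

|AC| ∈ [7, 63]  (≈ [7.0000, 63.0000])

|AB| ∈ [2, 28]
|BC| ∈ {35}
|AC| ∈ [7, 63]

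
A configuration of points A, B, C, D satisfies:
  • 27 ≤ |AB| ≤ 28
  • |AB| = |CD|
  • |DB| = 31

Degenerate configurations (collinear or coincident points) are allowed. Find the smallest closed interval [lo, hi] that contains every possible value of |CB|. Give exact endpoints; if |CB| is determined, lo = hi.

|AB| ∈ [27, 28]
|BD| ∈ {31}
|CD| ∈ [27, 28]
|AD| ∈ [3, 59]
|BC| ∈ [3, 59]
|AC| ∈ [0, 87]

|CB| ∈ [3, 59]  (≈ [3.0000, 59.0000])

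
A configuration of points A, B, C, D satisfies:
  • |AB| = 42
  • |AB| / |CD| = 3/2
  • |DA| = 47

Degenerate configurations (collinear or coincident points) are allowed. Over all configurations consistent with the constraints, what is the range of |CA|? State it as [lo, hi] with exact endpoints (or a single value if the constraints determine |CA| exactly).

|CA| ∈ [19, 75]  (≈ [19.0000, 75.0000])

|AB| ∈ {42}
|AD| ∈ {47}
|CD| ∈ {28}
|BD| ∈ [5, 89]
|AC| ∈ [19, 75]
|BC| ∈ [0, 117]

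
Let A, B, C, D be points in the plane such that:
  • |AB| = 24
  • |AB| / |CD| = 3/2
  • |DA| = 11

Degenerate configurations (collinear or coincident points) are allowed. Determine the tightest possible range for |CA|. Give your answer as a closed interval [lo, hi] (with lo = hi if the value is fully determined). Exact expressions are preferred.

|CA| ∈ [5, 27]  (≈ [5.0000, 27.0000])

|AB| ∈ {24}
|AD| ∈ {11}
|CD| ∈ {16}
|BD| ∈ [13, 35]
|AC| ∈ [5, 27]
|BC| ∈ [0, 51]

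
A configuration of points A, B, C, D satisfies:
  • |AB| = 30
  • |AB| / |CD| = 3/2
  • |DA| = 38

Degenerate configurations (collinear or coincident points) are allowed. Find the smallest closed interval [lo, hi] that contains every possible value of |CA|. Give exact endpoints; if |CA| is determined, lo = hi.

|AB| ∈ {30}
|AD| ∈ {38}
|CD| ∈ {20}
|BD| ∈ [8, 68]
|AC| ∈ [18, 58]
|BC| ∈ [0, 88]

|CA| ∈ [18, 58]  (≈ [18.0000, 58.0000])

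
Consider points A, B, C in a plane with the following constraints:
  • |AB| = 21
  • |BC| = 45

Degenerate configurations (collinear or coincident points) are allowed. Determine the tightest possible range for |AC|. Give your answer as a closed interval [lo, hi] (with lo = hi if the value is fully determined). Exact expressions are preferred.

|AB| ∈ {21}
|BC| ∈ {45}
|AC| ∈ [24, 66]

|AC| ∈ [24, 66]  (≈ [24.0000, 66.0000])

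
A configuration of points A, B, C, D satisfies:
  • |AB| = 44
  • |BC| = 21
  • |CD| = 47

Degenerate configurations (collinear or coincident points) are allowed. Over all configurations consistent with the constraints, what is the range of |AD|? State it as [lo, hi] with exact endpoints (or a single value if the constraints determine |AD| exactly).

|AB| ∈ {44}
|BC| ∈ {21}
|CD| ∈ {47}
|AC| ∈ [23, 65]
|BD| ∈ [26, 68]
|AD| ∈ [0, 112]

|AD| ∈ [0, 112]  (≈ [0.0000, 112.0000])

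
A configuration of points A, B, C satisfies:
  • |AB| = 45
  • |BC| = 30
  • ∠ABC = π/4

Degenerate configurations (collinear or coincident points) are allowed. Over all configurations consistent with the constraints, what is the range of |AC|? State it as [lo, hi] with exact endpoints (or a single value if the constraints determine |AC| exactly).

|AC| = 15·√(13 - 6·√(2))  (≈ 31.8718)

|AB| ∈ {45}
|BC| ∈ {30}
|AC| ∈ {15·√(13 - 6·√(2))}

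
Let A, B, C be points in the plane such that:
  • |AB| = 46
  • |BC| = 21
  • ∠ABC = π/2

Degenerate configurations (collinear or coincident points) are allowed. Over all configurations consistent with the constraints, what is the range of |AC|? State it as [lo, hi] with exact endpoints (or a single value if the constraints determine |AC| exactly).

|AC| = √(2557)  (≈ 50.5668)

|AB| ∈ {46}
|BC| ∈ {21}
|AC| ∈ {√(2557)}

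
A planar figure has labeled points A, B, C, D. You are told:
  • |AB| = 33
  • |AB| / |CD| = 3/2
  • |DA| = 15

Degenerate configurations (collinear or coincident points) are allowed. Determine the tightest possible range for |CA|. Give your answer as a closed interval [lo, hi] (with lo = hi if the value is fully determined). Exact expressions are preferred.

|AB| ∈ {33}
|AD| ∈ {15}
|CD| ∈ {22}
|BD| ∈ [18, 48]
|AC| ∈ [7, 37]
|BC| ∈ [0, 70]

|CA| ∈ [7, 37]  (≈ [7.0000, 37.0000])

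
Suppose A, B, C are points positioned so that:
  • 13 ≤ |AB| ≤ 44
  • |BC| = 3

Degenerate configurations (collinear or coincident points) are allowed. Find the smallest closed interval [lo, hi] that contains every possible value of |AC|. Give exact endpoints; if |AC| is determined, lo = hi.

|AB| ∈ [13, 44]
|BC| ∈ {3}
|AC| ∈ [10, 47]

|AC| ∈ [10, 47]  (≈ [10.0000, 47.0000])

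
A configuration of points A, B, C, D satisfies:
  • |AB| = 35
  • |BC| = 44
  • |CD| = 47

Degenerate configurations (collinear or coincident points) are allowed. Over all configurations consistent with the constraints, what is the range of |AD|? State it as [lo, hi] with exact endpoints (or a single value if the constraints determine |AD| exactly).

|AD| ∈ [0, 126]  (≈ [0.0000, 126.0000])

|AB| ∈ {35}
|BC| ∈ {44}
|CD| ∈ {47}
|AC| ∈ [9, 79]
|BD| ∈ [3, 91]
|AD| ∈ [0, 126]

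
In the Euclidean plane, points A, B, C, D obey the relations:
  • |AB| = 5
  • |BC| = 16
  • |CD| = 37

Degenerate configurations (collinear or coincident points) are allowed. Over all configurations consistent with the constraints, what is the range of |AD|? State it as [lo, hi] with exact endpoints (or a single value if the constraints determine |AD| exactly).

|AB| ∈ {5}
|BC| ∈ {16}
|CD| ∈ {37}
|AC| ∈ [11, 21]
|BD| ∈ [21, 53]
|AD| ∈ [16, 58]

|AD| ∈ [16, 58]  (≈ [16.0000, 58.0000])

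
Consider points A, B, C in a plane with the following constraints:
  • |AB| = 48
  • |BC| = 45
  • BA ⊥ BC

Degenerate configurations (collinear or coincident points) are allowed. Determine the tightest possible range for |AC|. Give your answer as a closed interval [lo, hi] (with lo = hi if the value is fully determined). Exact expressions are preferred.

|AC| = 3·√(481)  (≈ 65.7951)

|AB| ∈ {48}
|BC| ∈ {45}
|AC| ∈ {3·√(481)}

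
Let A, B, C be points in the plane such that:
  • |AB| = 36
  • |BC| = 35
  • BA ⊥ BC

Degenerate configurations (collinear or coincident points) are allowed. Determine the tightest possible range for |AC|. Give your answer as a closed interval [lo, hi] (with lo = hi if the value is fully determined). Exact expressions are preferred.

|AC| = √(2521)  (≈ 50.2096)

|AB| ∈ {36}
|BC| ∈ {35}
|AC| ∈ {√(2521)}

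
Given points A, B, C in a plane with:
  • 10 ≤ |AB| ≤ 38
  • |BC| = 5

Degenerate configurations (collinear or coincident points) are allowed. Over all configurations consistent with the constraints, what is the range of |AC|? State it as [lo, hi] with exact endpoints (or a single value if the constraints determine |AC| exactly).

|AB| ∈ [10, 38]
|BC| ∈ {5}
|AC| ∈ [5, 43]

|AC| ∈ [5, 43]  (≈ [5.0000, 43.0000])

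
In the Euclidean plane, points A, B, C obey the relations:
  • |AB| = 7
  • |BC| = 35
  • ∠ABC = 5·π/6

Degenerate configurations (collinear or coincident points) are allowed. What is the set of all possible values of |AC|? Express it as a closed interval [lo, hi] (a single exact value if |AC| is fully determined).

|AC| = 7·√(5·√(3) + 26)  (≈ 41.2111)

|AB| ∈ {7}
|BC| ∈ {35}
|AC| ∈ {7·√(5·√(3) + 26)}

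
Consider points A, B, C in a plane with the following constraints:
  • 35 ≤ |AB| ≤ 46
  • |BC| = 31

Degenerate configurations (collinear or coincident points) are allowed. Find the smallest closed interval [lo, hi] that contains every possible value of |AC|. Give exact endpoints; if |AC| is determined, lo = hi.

|AC| ∈ [4, 77]  (≈ [4.0000, 77.0000])

|AB| ∈ [35, 46]
|BC| ∈ {31}
|AC| ∈ [4, 77]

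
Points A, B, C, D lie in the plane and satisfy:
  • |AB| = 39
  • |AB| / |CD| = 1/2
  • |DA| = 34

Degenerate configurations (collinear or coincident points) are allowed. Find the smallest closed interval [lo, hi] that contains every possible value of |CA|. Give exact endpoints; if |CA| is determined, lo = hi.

|AB| ∈ {39}
|AD| ∈ {34}
|CD| ∈ {78}
|BD| ∈ [5, 73]
|AC| ∈ [44, 112]
|BC| ∈ [5, 151]

|CA| ∈ [44, 112]  (≈ [44.0000, 112.0000])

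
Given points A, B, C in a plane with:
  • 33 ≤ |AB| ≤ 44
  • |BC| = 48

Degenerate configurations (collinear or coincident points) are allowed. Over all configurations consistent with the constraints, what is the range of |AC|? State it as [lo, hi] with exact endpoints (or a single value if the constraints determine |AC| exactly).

|AC| ∈ [4, 92]  (≈ [4.0000, 92.0000])

|AB| ∈ [33, 44]
|BC| ∈ {48}
|AC| ∈ [4, 92]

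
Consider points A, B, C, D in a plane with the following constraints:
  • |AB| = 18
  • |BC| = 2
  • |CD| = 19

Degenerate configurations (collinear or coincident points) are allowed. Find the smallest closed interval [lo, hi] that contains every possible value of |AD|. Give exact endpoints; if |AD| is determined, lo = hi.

|AB| ∈ {18}
|BC| ∈ {2}
|CD| ∈ {19}
|AC| ∈ [16, 20]
|BD| ∈ [17, 21]
|AD| ∈ [0, 39]

|AD| ∈ [0, 39]  (≈ [0.0000, 39.0000])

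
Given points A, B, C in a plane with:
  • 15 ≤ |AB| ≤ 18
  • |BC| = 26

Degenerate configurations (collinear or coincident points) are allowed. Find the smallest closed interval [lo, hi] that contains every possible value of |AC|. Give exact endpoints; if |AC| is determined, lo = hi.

|AB| ∈ [15, 18]
|BC| ∈ {26}
|AC| ∈ [8, 44]

|AC| ∈ [8, 44]  (≈ [8.0000, 44.0000])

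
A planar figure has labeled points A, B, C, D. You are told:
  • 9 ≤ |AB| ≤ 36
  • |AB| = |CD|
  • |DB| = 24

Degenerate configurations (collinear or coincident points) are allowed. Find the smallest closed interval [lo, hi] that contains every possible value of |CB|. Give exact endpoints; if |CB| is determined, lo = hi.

|CB| ∈ [0, 60]  (≈ [0.0000, 60.0000])

|AB| ∈ [9, 36]
|BD| ∈ {24}
|CD| ∈ [9, 36]
|AD| ∈ [0, 60]
|BC| ∈ [0, 60]
|AC| ∈ [0, 96]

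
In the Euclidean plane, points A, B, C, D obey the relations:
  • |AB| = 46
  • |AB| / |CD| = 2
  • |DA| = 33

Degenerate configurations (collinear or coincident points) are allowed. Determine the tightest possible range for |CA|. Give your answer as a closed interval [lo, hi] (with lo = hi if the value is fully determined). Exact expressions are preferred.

|CA| ∈ [10, 56]  (≈ [10.0000, 56.0000])

|AB| ∈ {46}
|AD| ∈ {33}
|CD| ∈ {23}
|BD| ∈ [13, 79]
|AC| ∈ [10, 56]
|BC| ∈ [0, 102]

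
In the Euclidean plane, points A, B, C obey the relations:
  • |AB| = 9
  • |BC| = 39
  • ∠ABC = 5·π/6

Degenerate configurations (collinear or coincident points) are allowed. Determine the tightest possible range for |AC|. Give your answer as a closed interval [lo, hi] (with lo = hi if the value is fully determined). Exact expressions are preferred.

|AC| = 3·√(39·√(3) + 178)  (≈ 47.0101)

|AB| ∈ {9}
|BC| ∈ {39}
|AC| ∈ {3·√(39·√(3) + 178)}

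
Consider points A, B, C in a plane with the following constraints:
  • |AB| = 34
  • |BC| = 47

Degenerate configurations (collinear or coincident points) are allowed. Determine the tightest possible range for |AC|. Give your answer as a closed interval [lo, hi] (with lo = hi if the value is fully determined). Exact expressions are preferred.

|AB| ∈ {34}
|BC| ∈ {47}
|AC| ∈ [13, 81]

|AC| ∈ [13, 81]  (≈ [13.0000, 81.0000])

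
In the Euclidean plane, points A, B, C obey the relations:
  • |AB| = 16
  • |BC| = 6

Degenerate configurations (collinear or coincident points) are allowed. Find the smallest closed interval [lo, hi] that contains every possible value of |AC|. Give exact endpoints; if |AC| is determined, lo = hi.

|AC| ∈ [10, 22]  (≈ [10.0000, 22.0000])

|AB| ∈ {16}
|BC| ∈ {6}
|AC| ∈ [10, 22]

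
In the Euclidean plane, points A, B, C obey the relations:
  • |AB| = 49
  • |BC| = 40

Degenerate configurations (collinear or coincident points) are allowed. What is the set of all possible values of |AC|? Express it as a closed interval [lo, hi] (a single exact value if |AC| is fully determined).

|AC| ∈ [9, 89]  (≈ [9.0000, 89.0000])

|AB| ∈ {49}
|BC| ∈ {40}
|AC| ∈ [9, 89]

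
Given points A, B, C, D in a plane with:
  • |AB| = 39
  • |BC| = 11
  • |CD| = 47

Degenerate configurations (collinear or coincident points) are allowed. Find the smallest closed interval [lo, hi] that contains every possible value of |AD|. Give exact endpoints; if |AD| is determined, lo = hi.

|AB| ∈ {39}
|BC| ∈ {11}
|CD| ∈ {47}
|AC| ∈ [28, 50]
|BD| ∈ [36, 58]
|AD| ∈ [0, 97]

|AD| ∈ [0, 97]  (≈ [0.0000, 97.0000])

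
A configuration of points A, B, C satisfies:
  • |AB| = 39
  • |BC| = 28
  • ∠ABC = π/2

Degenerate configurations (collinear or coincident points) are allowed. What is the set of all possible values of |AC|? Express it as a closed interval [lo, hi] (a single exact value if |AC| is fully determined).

|AB| ∈ {39}
|BC| ∈ {28}
|AC| ∈ {√(2305)}

|AC| = √(2305)  (≈ 48.0104)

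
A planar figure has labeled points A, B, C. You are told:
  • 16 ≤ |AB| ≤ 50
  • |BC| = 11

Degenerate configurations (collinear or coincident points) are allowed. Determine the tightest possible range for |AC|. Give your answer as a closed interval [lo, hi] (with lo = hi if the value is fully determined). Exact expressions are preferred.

|AB| ∈ [16, 50]
|BC| ∈ {11}
|AC| ∈ [5, 61]

|AC| ∈ [5, 61]  (≈ [5.0000, 61.0000])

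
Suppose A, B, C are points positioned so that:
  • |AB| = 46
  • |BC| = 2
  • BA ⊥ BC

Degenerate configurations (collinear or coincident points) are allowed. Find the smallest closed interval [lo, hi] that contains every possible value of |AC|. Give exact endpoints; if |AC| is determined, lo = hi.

|AB| ∈ {46}
|BC| ∈ {2}
|AC| ∈ {2·√(530)}

|AC| = 2·√(530)  (≈ 46.0435)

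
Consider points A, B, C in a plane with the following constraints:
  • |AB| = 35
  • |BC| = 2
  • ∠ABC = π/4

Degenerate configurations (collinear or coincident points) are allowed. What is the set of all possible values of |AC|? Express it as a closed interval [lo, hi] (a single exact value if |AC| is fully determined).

|AB| ∈ {35}
|BC| ∈ {2}
|AC| ∈ {√(1229 - 70·√(2))}

|AC| = √(1229 - 70·√(2))  (≈ 33.6155)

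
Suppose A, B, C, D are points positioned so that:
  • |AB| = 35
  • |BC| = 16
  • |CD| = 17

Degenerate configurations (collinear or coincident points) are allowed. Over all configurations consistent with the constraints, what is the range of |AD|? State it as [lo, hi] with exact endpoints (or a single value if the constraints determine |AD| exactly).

|AB| ∈ {35}
|BC| ∈ {16}
|CD| ∈ {17}
|AC| ∈ [19, 51]
|BD| ∈ [1, 33]
|AD| ∈ [2, 68]

|AD| ∈ [2, 68]  (≈ [2.0000, 68.0000])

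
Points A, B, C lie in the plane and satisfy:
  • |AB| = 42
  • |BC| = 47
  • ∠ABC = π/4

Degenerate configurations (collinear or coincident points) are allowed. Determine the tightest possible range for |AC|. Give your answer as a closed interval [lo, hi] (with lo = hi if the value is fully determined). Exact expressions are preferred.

|AB| ∈ {42}
|BC| ∈ {47}
|AC| ∈ {√(3973 - 1974·√(2))}

|AC| = √(3973 - 1974·√(2))  (≈ 34.3707)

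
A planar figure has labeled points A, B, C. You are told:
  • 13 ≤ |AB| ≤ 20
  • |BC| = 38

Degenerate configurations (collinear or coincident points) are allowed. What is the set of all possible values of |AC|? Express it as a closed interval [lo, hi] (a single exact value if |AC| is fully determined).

|AC| ∈ [18, 58]  (≈ [18.0000, 58.0000])

|AB| ∈ [13, 20]
|BC| ∈ {38}
|AC| ∈ [18, 58]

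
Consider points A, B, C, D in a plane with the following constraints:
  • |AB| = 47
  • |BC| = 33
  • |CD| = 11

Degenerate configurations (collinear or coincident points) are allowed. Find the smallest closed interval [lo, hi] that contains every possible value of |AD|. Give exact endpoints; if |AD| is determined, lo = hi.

|AD| ∈ [3, 91]  (≈ [3.0000, 91.0000])

|AB| ∈ {47}
|BC| ∈ {33}
|CD| ∈ {11}
|AC| ∈ [14, 80]
|BD| ∈ [22, 44]
|AD| ∈ [3, 91]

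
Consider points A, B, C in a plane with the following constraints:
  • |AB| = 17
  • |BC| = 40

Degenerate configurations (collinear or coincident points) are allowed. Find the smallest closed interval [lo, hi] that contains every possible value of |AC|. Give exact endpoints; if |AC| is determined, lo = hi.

|AC| ∈ [23, 57]  (≈ [23.0000, 57.0000])

|AB| ∈ {17}
|BC| ∈ {40}
|AC| ∈ [23, 57]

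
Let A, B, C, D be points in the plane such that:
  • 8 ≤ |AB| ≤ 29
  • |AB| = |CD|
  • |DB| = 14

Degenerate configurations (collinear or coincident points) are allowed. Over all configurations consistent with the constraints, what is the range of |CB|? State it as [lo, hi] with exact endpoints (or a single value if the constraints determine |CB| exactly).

|CB| ∈ [0, 43]  (≈ [0.0000, 43.0000])

|AB| ∈ [8, 29]
|BD| ∈ {14}
|CD| ∈ [8, 29]
|AD| ∈ [0, 43]
|BC| ∈ [0, 43]
|AC| ∈ [0, 72]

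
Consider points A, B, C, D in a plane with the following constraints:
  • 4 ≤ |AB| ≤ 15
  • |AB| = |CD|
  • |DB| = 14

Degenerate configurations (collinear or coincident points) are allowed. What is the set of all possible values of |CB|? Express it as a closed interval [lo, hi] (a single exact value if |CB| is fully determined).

|CB| ∈ [0, 29]  (≈ [0.0000, 29.0000])

|AB| ∈ [4, 15]
|BD| ∈ {14}
|CD| ∈ [4, 15]
|AD| ∈ [0, 29]
|BC| ∈ [0, 29]
|AC| ∈ [0, 44]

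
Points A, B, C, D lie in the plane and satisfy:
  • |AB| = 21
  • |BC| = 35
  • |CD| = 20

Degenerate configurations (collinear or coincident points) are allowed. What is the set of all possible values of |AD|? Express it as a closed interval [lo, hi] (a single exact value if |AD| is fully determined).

|AD| ∈ [0, 76]  (≈ [0.0000, 76.0000])

|AB| ∈ {21}
|BC| ∈ {35}
|CD| ∈ {20}
|AC| ∈ [14, 56]
|BD| ∈ [15, 55]
|AD| ∈ [0, 76]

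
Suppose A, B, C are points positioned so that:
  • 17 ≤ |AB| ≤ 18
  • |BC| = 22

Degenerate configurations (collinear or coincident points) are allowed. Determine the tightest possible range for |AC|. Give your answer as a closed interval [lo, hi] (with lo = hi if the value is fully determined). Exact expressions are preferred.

|AB| ∈ [17, 18]
|BC| ∈ {22}
|AC| ∈ [4, 40]

|AC| ∈ [4, 40]  (≈ [4.0000, 40.0000])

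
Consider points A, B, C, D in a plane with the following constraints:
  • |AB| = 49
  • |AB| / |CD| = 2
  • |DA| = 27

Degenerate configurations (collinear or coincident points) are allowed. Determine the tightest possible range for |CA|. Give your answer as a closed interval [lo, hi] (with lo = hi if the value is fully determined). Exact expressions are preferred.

|AB| ∈ {49}
|AD| ∈ {27}
|CD| ∈ {49/2}
|BD| ∈ [22, 76]
|AC| ∈ [5/2, 103/2]
|BC| ∈ [0, 201/2]

|CA| ∈ [5/2, 103/2]  (≈ [2.5000, 51.5000])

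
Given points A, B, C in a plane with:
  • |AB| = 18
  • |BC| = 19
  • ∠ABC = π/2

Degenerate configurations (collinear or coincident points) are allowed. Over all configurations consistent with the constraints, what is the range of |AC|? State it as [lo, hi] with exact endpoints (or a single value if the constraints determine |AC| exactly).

|AB| ∈ {18}
|BC| ∈ {19}
|AC| ∈ {√(685)}

|AC| = √(685)  (≈ 26.1725)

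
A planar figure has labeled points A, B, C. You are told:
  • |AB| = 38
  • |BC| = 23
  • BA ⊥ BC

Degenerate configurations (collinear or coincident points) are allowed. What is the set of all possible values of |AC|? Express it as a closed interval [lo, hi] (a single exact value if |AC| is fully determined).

|AC| = √(1973)  (≈ 44.4185)

|AB| ∈ {38}
|BC| ∈ {23}
|AC| ∈ {√(1973)}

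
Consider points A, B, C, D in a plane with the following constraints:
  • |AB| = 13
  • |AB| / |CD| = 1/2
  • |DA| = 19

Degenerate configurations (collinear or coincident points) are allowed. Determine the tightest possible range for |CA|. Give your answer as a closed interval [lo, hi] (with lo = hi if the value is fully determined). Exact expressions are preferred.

|CA| ∈ [7, 45]  (≈ [7.0000, 45.0000])

|AB| ∈ {13}
|AD| ∈ {19}
|CD| ∈ {26}
|BD| ∈ [6, 32]
|AC| ∈ [7, 45]
|BC| ∈ [0, 58]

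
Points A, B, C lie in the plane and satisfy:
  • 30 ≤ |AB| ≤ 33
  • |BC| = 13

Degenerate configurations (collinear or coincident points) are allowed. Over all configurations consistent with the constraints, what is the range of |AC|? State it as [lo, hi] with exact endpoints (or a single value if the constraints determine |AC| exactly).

|AC| ∈ [17, 46]  (≈ [17.0000, 46.0000])

|AB| ∈ [30, 33]
|BC| ∈ {13}
|AC| ∈ [17, 46]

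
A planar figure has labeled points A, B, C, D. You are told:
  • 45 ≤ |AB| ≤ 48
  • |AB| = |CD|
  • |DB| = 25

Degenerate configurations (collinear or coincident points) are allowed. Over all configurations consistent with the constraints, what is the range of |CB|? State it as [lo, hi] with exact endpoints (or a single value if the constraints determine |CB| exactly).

|CB| ∈ [20, 73]  (≈ [20.0000, 73.0000])

|AB| ∈ [45, 48]
|BD| ∈ {25}
|CD| ∈ [45, 48]
|AD| ∈ [20, 73]
|BC| ∈ [20, 73]
|AC| ∈ [0, 121]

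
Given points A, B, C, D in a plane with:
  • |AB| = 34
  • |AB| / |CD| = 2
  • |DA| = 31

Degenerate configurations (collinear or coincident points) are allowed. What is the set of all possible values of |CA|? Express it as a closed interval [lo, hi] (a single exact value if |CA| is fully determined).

|CA| ∈ [14, 48]  (≈ [14.0000, 48.0000])

|AB| ∈ {34}
|AD| ∈ {31}
|CD| ∈ {17}
|BD| ∈ [3, 65]
|AC| ∈ [14, 48]
|BC| ∈ [0, 82]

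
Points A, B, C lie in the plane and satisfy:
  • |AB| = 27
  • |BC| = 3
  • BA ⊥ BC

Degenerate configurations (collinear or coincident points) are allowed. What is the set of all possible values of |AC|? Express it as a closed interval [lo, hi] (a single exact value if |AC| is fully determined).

|AB| ∈ {27}
|BC| ∈ {3}
|AC| ∈ {3·√(82)}

|AC| = 3·√(82)  (≈ 27.1662)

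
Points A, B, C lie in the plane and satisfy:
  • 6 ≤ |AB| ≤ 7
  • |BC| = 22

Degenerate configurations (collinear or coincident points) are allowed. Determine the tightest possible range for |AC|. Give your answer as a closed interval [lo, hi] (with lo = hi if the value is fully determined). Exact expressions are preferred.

|AC| ∈ [15, 29]  (≈ [15.0000, 29.0000])

|AB| ∈ [6, 7]
|BC| ∈ {22}
|AC| ∈ [15, 29]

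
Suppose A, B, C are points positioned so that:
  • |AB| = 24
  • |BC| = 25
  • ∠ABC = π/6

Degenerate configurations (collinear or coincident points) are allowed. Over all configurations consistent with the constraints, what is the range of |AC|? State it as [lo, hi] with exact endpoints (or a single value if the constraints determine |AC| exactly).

|AC| = √(1201 - 600·√(3))  (≈ 12.7189)

|AB| ∈ {24}
|BC| ∈ {25}
|AC| ∈ {√(1201 - 600·√(3))}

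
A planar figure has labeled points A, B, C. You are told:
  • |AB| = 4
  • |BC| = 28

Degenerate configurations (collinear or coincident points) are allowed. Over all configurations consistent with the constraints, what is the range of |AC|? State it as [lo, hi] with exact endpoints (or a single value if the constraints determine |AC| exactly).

|AC| ∈ [24, 32]  (≈ [24.0000, 32.0000])

|AB| ∈ {4}
|BC| ∈ {28}
|AC| ∈ [24, 32]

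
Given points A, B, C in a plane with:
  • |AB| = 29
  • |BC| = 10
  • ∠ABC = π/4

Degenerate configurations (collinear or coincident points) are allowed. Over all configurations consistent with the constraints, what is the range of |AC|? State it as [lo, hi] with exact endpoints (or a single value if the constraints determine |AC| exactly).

|AC| = √(941 - 290·√(2))  (≈ 23.0408)

|AB| ∈ {29}
|BC| ∈ {10}
|AC| ∈ {√(941 - 290·√(2))}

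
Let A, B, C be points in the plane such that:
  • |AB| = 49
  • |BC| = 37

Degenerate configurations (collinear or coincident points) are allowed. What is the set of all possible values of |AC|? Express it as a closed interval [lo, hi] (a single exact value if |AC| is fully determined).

|AB| ∈ {49}
|BC| ∈ {37}
|AC| ∈ [12, 86]

|AC| ∈ [12, 86]  (≈ [12.0000, 86.0000])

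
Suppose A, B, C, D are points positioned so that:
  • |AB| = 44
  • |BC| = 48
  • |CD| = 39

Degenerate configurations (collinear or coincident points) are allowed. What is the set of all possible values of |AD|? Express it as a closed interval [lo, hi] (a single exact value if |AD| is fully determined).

|AD| ∈ [0, 131]  (≈ [0.0000, 131.0000])

|AB| ∈ {44}
|BC| ∈ {48}
|CD| ∈ {39}
|AC| ∈ [4, 92]
|BD| ∈ [9, 87]
|AD| ∈ [0, 131]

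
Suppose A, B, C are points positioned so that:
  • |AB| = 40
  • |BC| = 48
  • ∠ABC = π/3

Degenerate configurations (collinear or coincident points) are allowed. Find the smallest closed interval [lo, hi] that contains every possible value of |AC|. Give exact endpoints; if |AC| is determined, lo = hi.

|AC| = 8·√(31)  (≈ 44.5421)

|AB| ∈ {40}
|BC| ∈ {48}
|AC| ∈ {8·√(31)}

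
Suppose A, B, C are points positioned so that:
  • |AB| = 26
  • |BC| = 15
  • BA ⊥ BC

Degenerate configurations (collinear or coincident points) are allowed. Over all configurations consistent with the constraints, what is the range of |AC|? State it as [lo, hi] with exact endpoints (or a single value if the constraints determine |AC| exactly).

|AB| ∈ {26}
|BC| ∈ {15}
|AC| ∈ {√(901)}

|AC| = √(901)  (≈ 30.0167)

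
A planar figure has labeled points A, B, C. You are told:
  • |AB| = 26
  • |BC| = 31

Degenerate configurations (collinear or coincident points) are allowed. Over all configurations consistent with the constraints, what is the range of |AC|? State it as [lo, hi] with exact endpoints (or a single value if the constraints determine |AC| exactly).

|AC| ∈ [5, 57]  (≈ [5.0000, 57.0000])

|AB| ∈ {26}
|BC| ∈ {31}
|AC| ∈ [5, 57]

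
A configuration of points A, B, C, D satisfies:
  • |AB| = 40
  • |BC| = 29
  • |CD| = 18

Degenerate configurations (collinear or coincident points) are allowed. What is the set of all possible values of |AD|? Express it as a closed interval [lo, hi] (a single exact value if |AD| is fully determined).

|AB| ∈ {40}
|BC| ∈ {29}
|CD| ∈ {18}
|AC| ∈ [11, 69]
|BD| ∈ [11, 47]
|AD| ∈ [0, 87]

|AD| ∈ [0, 87]  (≈ [0.0000, 87.0000])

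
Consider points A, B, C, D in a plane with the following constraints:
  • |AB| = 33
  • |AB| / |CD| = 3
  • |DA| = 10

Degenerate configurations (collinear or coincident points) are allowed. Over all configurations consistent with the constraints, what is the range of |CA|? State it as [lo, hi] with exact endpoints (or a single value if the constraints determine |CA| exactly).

|AB| ∈ {33}
|AD| ∈ {10}
|CD| ∈ {11}
|BD| ∈ [23, 43]
|AC| ∈ [1, 21]
|BC| ∈ [12, 54]

|CA| ∈ [1, 21]  (≈ [1.0000, 21.0000])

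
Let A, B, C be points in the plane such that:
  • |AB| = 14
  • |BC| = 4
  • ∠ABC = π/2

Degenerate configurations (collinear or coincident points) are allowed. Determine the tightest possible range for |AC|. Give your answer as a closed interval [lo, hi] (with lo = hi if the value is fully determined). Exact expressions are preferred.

|AB| ∈ {14}
|BC| ∈ {4}
|AC| ∈ {2·√(53)}

|AC| = 2·√(53)  (≈ 14.5602)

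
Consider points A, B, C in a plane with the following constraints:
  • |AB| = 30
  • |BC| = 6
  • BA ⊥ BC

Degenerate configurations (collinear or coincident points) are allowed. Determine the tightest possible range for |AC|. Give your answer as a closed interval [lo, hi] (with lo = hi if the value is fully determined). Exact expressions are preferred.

|AB| ∈ {30}
|BC| ∈ {6}
|AC| ∈ {6·√(26)}

|AC| = 6·√(26)  (≈ 30.5941)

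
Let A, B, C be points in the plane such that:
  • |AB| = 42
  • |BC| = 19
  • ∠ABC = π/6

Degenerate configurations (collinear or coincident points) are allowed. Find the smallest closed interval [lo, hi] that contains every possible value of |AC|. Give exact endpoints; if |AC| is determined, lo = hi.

|AB| ∈ {42}
|BC| ∈ {19}
|AC| ∈ {√(2125 - 798·√(3))}

|AC| = √(2125 - 798·√(3))  (≈ 27.2548)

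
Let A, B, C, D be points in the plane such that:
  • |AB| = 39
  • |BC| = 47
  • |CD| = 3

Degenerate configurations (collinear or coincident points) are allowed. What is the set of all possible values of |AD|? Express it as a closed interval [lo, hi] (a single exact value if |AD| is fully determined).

|AB| ∈ {39}
|BC| ∈ {47}
|CD| ∈ {3}
|AC| ∈ [8, 86]
|BD| ∈ [44, 50]
|AD| ∈ [5, 89]

|AD| ∈ [5, 89]  (≈ [5.0000, 89.0000])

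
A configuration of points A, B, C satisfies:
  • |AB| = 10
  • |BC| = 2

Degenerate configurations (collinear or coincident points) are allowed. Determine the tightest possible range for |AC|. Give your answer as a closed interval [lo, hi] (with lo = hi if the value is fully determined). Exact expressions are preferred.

|AC| ∈ [8, 12]  (≈ [8.0000, 12.0000])

|AB| ∈ {10}
|BC| ∈ {2}
|AC| ∈ [8, 12]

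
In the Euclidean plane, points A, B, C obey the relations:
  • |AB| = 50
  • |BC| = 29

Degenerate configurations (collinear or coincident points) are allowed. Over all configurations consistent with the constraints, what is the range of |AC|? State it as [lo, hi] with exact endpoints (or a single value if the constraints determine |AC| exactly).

|AB| ∈ {50}
|BC| ∈ {29}
|AC| ∈ [21, 79]

|AC| ∈ [21, 79]  (≈ [21.0000, 79.0000])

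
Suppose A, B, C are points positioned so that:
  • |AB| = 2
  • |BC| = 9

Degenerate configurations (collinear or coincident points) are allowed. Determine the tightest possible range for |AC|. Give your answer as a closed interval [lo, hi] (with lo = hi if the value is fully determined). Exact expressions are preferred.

|AB| ∈ {2}
|BC| ∈ {9}
|AC| ∈ [7, 11]

|AC| ∈ [7, 11]  (≈ [7.0000, 11.0000])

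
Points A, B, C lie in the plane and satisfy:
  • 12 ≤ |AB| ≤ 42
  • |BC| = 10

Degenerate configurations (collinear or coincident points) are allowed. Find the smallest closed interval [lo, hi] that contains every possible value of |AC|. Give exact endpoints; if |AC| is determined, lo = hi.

|AC| ∈ [2, 52]  (≈ [2.0000, 52.0000])

|AB| ∈ [12, 42]
|BC| ∈ {10}
|AC| ∈ [2, 52]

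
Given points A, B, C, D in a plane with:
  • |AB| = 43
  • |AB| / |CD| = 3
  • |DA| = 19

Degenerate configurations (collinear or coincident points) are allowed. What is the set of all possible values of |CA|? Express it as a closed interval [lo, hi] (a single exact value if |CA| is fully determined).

|CA| ∈ [14/3, 100/3]  (≈ [4.6667, 33.3333])

|AB| ∈ {43}
|AD| ∈ {19}
|CD| ∈ {43/3}
|BD| ∈ [24, 62]
|AC| ∈ [14/3, 100/3]
|BC| ∈ [29/3, 229/3]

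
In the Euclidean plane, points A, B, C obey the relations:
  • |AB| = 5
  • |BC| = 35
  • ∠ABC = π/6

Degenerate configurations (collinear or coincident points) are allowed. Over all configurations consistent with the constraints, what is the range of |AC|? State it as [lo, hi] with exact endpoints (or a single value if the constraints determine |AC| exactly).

|AC| = 5·√(50 - 7·√(3))  (≈ 30.7716)

|AB| ∈ {5}
|BC| ∈ {35}
|AC| ∈ {5·√(50 - 7·√(3))}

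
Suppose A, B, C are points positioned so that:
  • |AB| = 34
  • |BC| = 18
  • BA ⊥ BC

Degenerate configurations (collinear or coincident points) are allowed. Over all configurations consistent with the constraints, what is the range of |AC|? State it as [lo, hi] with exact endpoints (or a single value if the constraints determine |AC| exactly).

|AC| = 2·√(370)  (≈ 38.4708)

|AB| ∈ {34}
|BC| ∈ {18}
|AC| ∈ {2·√(370)}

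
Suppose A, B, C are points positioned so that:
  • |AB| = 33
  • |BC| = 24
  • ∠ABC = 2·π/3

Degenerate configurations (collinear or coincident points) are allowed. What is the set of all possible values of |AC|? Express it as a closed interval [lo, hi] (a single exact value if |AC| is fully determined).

|AB| ∈ {33}
|BC| ∈ {24}
|AC| ∈ {3·√(273)}

|AC| = 3·√(273)  (≈ 49.5681)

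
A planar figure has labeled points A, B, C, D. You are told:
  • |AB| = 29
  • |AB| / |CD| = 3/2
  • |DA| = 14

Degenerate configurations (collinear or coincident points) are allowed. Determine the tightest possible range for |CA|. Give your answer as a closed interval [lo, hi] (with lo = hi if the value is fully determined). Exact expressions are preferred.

|CA| ∈ [16/3, 100/3]  (≈ [5.3333, 33.3333])

|AB| ∈ {29}
|AD| ∈ {14}
|CD| ∈ {58/3}
|BD| ∈ [15, 43]
|AC| ∈ [16/3, 100/3]
|BC| ∈ [0, 187/3]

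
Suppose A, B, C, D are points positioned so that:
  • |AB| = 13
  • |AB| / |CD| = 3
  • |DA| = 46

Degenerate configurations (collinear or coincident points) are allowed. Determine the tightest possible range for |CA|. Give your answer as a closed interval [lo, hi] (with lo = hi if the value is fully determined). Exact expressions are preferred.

|AB| ∈ {13}
|AD| ∈ {46}
|CD| ∈ {13/3}
|BD| ∈ [33, 59]
|AC| ∈ [125/3, 151/3]
|BC| ∈ [86/3, 190/3]

|CA| ∈ [125/3, 151/3]  (≈ [41.6667, 50.3333])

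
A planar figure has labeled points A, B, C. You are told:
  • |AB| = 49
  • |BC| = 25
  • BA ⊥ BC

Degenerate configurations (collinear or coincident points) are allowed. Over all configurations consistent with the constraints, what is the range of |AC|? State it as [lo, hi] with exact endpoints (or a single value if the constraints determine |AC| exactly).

|AB| ∈ {49}
|BC| ∈ {25}
|AC| ∈ {√(3026)}

|AC| = √(3026)  (≈ 55.0091)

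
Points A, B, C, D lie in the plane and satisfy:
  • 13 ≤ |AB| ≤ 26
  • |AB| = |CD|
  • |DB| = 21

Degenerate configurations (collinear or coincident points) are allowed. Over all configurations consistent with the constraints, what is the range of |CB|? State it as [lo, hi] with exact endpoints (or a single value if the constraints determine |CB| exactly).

|CB| ∈ [0, 47]  (≈ [0.0000, 47.0000])

|AB| ∈ [13, 26]
|BD| ∈ {21}
|CD| ∈ [13, 26]
|AD| ∈ [0, 47]
|BC| ∈ [0, 47]
|AC| ∈ [0, 73]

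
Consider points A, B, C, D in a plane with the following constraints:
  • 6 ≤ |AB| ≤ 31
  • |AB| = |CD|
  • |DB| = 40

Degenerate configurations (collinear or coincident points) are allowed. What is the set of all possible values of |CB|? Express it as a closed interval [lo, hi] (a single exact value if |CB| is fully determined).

|AB| ∈ [6, 31]
|BD| ∈ {40}
|CD| ∈ [6, 31]
|AD| ∈ [9, 71]
|BC| ∈ [9, 71]
|AC| ∈ [0, 102]

|CB| ∈ [9, 71]  (≈ [9.0000, 71.0000])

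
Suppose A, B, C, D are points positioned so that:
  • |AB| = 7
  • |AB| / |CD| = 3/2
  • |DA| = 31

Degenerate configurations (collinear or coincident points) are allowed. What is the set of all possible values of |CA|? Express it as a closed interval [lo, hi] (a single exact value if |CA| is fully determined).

|CA| ∈ [79/3, 107/3]  (≈ [26.3333, 35.6667])

|AB| ∈ {7}
|AD| ∈ {31}
|CD| ∈ {14/3}
|BD| ∈ [24, 38]
|AC| ∈ [79/3, 107/3]
|BC| ∈ [58/3, 128/3]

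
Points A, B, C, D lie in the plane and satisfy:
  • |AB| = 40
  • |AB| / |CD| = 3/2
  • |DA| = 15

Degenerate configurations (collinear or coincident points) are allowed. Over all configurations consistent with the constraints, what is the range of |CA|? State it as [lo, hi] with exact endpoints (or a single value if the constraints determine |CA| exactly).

|CA| ∈ [35/3, 125/3]  (≈ [11.6667, 41.6667])

|AB| ∈ {40}
|AD| ∈ {15}
|CD| ∈ {80/3}
|BD| ∈ [25, 55]
|AC| ∈ [35/3, 125/3]
|BC| ∈ [0, 245/3]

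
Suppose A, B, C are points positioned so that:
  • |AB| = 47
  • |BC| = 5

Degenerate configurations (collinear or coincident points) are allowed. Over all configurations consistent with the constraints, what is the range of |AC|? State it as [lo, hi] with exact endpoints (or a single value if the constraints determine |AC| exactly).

|AB| ∈ {47}
|BC| ∈ {5}
|AC| ∈ [42, 52]

|AC| ∈ [42, 52]  (≈ [42.0000, 52.0000])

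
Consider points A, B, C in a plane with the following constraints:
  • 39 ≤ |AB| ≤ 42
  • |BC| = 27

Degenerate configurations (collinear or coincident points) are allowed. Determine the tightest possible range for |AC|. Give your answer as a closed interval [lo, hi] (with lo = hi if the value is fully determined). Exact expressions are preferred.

|AC| ∈ [12, 69]  (≈ [12.0000, 69.0000])

|AB| ∈ [39, 42]
|BC| ∈ {27}
|AC| ∈ [12, 69]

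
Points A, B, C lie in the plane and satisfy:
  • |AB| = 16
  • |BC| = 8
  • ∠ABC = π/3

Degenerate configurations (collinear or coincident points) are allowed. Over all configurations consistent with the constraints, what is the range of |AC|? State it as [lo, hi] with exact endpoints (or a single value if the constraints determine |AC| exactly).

|AC| = 8·√(3)  (≈ 13.8564)

|AB| ∈ {16}
|BC| ∈ {8}
|AC| ∈ {8·√(3)}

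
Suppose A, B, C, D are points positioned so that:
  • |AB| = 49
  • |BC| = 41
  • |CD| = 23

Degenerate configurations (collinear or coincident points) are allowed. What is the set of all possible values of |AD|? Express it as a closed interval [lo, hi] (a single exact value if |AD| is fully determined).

|AD| ∈ [0, 113]  (≈ [0.0000, 113.0000])

|AB| ∈ {49}
|BC| ∈ {41}
|CD| ∈ {23}
|AC| ∈ [8, 90]
|BD| ∈ [18, 64]
|AD| ∈ [0, 113]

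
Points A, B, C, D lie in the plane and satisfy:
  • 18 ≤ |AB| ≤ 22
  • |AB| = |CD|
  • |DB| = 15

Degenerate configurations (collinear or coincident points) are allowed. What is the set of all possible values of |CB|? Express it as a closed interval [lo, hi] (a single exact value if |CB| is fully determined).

|CB| ∈ [3, 37]  (≈ [3.0000, 37.0000])

|AB| ∈ [18, 22]
|BD| ∈ {15}
|CD| ∈ [18, 22]
|AD| ∈ [3, 37]
|BC| ∈ [3, 37]
|AC| ∈ [0, 59]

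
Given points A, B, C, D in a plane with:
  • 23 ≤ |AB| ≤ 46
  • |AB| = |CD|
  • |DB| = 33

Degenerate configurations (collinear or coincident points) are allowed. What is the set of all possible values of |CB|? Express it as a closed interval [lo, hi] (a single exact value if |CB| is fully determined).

|CB| ∈ [0, 79]  (≈ [0.0000, 79.0000])

|AB| ∈ [23, 46]
|BD| ∈ {33}
|CD| ∈ [23, 46]
|AD| ∈ [0, 79]
|BC| ∈ [0, 79]
|AC| ∈ [0, 125]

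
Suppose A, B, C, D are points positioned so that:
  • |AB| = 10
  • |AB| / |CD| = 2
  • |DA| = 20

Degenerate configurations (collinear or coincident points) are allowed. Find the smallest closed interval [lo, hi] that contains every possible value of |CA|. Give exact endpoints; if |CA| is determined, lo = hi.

|AB| ∈ {10}
|AD| ∈ {20}
|CD| ∈ {5}
|BD| ∈ [10, 30]
|AC| ∈ [15, 25]
|BC| ∈ [5, 35]

|CA| ∈ [15, 25]  (≈ [15.0000, 25.0000])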